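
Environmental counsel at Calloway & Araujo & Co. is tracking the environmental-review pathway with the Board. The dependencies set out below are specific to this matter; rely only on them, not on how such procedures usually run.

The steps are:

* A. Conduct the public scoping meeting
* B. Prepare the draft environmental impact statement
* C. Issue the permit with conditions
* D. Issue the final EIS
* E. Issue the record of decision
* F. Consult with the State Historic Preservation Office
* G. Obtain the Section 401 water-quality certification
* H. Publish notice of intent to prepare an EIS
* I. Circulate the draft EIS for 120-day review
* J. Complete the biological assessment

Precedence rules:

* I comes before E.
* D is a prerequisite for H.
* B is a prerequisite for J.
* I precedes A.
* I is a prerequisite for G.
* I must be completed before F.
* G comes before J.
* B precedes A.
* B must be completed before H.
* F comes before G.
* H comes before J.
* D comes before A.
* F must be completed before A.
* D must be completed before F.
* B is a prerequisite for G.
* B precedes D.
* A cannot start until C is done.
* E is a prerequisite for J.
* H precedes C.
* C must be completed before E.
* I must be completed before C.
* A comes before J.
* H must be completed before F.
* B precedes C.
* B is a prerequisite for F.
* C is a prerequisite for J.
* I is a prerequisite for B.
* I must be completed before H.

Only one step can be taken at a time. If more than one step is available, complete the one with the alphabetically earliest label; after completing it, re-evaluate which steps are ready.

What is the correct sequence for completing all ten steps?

I B D H C E F A G J

Only I has no prerequisites, so it is first.
B is the only step now ready → B.
D needed B, now all done → D.
H is the only step now ready → H.
Now C and F have their prerequisites met. C has the earlier label, so C next.
Ready: E and F. E has the earlier label → E.
Next only F has its prerequisites met → F.
Now A and G have their prerequisites met. A has the earlier label, so A next.
G needed B, F and I, now all done → G.
J needed A, B, C, E, G and H, now all done → J.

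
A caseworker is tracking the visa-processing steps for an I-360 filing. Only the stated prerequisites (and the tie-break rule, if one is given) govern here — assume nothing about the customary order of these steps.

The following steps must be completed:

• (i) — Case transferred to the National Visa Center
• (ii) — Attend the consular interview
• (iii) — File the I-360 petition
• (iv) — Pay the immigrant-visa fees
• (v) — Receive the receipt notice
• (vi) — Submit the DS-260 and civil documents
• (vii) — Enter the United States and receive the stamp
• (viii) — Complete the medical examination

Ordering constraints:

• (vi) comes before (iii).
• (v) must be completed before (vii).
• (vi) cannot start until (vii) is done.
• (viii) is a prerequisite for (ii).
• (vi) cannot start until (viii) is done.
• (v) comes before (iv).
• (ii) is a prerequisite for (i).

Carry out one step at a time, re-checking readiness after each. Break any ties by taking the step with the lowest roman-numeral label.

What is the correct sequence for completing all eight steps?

(v) and (viii) have no prerequisites; (v) has the earlier label, so (v) is first.
Now (iv), (vii) and (viii) have their prerequisites met. (iv) has the earlier label, so (iv) next.
(vii) and (viii) are both available; (vii) has the earlier label → (vii).
Next only (viii) has its prerequisites met → (viii).
Ready: (ii) and (vi). (ii) has the earlier label → (ii).
Ready: (i) and (vi). (i) has the earlier label → (i).
Next only (vi) has its prerequisites met → (vi).
That leaves (iii) as the only ready step → (iii).

(v) (iv) (vii) (viii) (ii) (i) (vi) (iii)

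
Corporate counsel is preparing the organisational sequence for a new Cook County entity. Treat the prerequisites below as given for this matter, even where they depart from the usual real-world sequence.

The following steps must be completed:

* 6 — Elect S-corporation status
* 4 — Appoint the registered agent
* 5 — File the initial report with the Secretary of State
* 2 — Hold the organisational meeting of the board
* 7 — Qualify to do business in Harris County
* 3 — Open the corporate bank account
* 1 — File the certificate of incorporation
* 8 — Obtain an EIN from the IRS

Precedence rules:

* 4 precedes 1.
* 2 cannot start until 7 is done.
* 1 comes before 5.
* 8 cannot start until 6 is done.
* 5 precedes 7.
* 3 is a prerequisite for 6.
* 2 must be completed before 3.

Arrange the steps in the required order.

4 has no prerequisites → 4 first.
1 needed 4, now all done → 1.
5 is the only step now ready → 5.
7 is the only step now ready → 7.
2 needed 7, now all done → 2.
Next only 3 has its prerequisites met → 3.
That leaves 6 as the only ready step → 6.
8 needed 6, now all done → 8.

4 → 1 → 5 → 7 → 2 → 3 → 6 → 8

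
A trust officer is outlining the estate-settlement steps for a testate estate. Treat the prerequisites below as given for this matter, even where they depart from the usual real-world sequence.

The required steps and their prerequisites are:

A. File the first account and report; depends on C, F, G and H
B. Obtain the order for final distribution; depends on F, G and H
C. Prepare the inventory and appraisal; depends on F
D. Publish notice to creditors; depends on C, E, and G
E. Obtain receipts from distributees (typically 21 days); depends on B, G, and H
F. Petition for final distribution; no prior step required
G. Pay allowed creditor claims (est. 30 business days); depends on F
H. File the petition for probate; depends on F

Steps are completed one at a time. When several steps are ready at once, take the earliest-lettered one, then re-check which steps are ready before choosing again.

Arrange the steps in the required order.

F has no prerequisites → F first.
Now C, G and H have their prerequisites met. C has the earlier label, so C next.
Ready: G and H. G has the earlier label → G.
That leaves H as the only ready step → H.
Ready: A and B. A has the earlier label → A.
B needed F, G and H, now all done → B.
E is the only step now ready → E.
D is the only step now ready → D.

F C G H A B E D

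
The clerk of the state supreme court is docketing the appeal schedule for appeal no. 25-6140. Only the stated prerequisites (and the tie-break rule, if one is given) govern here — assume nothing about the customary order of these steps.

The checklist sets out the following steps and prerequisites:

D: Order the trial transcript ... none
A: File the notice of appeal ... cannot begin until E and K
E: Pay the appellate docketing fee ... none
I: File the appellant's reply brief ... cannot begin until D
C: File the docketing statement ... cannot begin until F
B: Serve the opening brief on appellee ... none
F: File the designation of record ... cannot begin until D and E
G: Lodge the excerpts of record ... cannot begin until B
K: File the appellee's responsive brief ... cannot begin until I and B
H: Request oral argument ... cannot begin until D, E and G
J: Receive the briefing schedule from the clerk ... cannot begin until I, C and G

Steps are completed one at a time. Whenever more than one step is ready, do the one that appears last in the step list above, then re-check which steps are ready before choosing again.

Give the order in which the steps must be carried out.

B, G, E, D, H, F, C, I, J, K, A

Nothing is required for B, E and D. B is listed later → B first.
G now also ready, so the ready set is {G, E, D}; G is listed later → G.
Now E and D have their prerequisites met. E is listed later, so E next.
That leaves D as the only ready step → D.
H, F and I are all available; H is listed later → H.
Ready: F and I. F is listed later → F.
C now also ready, so the ready set is {C, I}; C is listed later → C.
Next only I has its prerequisites met → I.
Now J and K have their prerequisites met. J is listed later, so J next.
K needed B and I, now all done → K.
Next only A has its prerequisites met → A.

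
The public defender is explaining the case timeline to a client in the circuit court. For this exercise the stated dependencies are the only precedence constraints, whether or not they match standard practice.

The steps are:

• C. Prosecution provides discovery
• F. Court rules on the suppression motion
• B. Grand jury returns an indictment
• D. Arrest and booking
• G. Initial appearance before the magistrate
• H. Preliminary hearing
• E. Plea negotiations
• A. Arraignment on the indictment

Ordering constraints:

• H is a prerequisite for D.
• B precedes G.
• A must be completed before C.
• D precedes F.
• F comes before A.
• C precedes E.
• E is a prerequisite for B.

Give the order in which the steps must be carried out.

H → D → F → A → C → E → B → G

H is the only step with nothing outstanding, so it goes first.
That leaves D as the only ready step → D.
Next only F has its prerequisites met → F.
Next only A has its prerequisites met → A.
Next only C has its prerequisites met → C.
E needed C, now all done → E.
That leaves B as the only ready step → B.
Next only G has its prerequisites met → G.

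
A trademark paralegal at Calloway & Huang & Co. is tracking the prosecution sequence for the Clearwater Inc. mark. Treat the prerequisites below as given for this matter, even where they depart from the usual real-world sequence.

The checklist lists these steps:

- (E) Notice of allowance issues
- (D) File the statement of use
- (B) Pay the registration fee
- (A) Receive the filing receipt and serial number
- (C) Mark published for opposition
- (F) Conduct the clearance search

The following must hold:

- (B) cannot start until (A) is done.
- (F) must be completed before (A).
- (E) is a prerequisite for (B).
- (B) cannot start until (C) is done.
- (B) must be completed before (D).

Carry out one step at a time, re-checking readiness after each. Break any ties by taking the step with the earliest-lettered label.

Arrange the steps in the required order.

(C), (E), (F), (A), (B), (D)

(C), (E) and (F) have no prerequisites; (C) has the earlier label, so (C) is first.
Ready: (E) and (F). (E) has the earlier label → (E).
(F) is the only step now ready → (F).
(A) needed (F), now all done → (A).
That leaves (B) as the only ready step → (B).
(D) needed (B), now all done → (D).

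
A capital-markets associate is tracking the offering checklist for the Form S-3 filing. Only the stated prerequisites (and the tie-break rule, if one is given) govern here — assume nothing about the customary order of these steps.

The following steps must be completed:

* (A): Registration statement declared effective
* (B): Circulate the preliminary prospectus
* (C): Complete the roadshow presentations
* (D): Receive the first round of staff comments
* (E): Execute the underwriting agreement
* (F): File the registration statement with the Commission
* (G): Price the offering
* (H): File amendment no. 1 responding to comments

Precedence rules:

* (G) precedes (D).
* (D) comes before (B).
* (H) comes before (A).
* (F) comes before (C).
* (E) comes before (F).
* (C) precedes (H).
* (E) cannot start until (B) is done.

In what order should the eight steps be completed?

(G) (D) (B) (E) (F) (C) (H) (A)

Only (G) has no prerequisites, so it is first.
(D) is the only step now ready → (D).
Next only (B) has its prerequisites met → (B).
That leaves (E) as the only ready step → (E).
(F) needed (E), now all done → (F).
(C) needed (F), now all done → (C).
(H) is the only step now ready → (H).
(A) is the only step now ready → (A).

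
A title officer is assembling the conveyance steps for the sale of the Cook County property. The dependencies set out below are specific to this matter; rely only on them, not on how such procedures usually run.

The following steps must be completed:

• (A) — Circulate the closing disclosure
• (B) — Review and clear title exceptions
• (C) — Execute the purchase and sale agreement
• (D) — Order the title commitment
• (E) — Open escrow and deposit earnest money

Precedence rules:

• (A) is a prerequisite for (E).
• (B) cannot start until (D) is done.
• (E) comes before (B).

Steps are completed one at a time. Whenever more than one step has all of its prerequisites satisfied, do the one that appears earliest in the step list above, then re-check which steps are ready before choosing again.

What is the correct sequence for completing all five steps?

(A), (C) and (D) have no prerequisites; (A) is listed earlier, so (A) is first.
(E) now also ready, so the ready set is {(C), (D), (E)}; (C) is listed earlier → (C).
(D) and (E) are both available; (D) is listed earlier → (D).
Next only (E) has its prerequisites met → (E).
That leaves (B) as the only ready step → (B).

(A) (C) (D) (E) (B)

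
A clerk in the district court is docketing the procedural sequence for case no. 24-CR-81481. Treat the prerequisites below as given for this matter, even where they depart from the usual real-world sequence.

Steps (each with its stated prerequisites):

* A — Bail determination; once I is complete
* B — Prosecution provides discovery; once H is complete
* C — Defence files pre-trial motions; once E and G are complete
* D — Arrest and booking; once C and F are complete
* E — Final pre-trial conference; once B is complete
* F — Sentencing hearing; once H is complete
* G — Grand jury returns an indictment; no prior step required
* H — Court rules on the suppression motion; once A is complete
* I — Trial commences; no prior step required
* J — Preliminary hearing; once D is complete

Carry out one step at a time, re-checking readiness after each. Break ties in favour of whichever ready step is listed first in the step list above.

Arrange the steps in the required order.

G and I have no prerequisites; G is listed earlier, so G is first.
Next only I has its prerequisites met → I.
Next only A has its prerequisites met → A.
H needed A, now all done → H.
Now B and F have their prerequisites met. B is listed earlier, so B next.
Now E and F have their prerequisites met. E is listed earlier, so E next.
C now also ready, so the ready set is {C, F}; C is listed earlier → C.
F needed H, now all done → F.
That leaves D as the only ready step → D.
Next only J has its prerequisites met → J.

G → I → A → H → B → E → C → F → D → J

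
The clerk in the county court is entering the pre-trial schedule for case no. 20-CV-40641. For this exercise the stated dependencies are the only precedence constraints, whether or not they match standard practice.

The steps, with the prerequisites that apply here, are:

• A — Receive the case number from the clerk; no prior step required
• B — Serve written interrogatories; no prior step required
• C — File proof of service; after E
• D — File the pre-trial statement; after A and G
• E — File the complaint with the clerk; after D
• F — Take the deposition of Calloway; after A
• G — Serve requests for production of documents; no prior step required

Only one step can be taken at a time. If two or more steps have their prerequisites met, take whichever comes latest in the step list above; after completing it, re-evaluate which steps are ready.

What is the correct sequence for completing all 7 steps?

G, B, A, F, D, E, C

Nothing is required for G, B and A. G is listed later → G first.
B and A are both available; B is listed later → B.
That leaves A as the only ready step → A.
F and D are both available; F is listed later → F.
D needed G and A, now all done → D.
E needed D, now all done → E.
C needed E, now all done → C.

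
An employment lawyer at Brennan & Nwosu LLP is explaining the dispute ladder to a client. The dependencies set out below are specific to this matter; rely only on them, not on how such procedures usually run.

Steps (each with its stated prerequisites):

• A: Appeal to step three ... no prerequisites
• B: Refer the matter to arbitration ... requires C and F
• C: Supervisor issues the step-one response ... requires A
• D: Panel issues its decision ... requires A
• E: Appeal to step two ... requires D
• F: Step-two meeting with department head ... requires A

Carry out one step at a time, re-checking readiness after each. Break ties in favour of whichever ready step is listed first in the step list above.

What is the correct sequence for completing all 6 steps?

A has no prerequisites → A first.
C, D and F are all available; C is listed earlier → C.
Ready: D and F. D is listed earlier → D.
Ready: E and F. E is listed earlier → E.
F needed A, now all done → F.
B is the only step now ready → B.

A, C, D, E, F, B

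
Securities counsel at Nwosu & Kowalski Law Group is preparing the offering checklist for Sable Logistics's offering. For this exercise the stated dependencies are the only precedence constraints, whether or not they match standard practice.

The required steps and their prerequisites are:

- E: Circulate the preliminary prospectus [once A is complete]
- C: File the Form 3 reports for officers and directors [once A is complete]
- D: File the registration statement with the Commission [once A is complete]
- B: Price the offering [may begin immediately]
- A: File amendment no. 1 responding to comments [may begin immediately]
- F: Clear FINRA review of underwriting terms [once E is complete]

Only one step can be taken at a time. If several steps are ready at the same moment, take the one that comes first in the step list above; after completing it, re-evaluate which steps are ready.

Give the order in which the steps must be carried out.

B, A, E, C, D, F

B and A have no prerequisites; B is listed earlier, so B is first.
Next only A has its prerequisites met → A.
Ready: E, C and D. E is listed earlier → E.
F now also ready, so the ready set is {C, D, F}; C is listed earlier → C.
Now D and F have their prerequisites met. D is listed earlier, so D next.
F needed E, now all done → F.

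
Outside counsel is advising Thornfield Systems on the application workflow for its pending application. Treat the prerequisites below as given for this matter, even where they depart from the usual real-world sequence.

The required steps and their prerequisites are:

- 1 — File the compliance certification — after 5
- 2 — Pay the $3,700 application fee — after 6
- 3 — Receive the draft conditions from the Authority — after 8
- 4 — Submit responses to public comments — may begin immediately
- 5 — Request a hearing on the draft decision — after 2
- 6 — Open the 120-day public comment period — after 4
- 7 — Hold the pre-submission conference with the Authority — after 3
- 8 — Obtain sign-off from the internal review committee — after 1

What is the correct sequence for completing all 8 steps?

4, 6, 2, 5, 1, 8, 3, 7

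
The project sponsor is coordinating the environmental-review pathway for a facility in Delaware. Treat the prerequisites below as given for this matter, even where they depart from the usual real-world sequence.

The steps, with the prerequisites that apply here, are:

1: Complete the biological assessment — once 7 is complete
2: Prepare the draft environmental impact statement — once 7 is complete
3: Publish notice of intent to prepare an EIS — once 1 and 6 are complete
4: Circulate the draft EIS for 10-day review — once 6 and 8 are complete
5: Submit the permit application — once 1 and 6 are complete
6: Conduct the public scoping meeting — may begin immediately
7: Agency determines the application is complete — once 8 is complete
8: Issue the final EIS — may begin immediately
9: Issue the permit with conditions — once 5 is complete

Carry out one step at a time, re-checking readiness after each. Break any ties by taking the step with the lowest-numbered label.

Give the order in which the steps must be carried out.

6, 8, 4, 7, 1, 2, 3, 5, 9

Nothing is required for 6 and 8. 6 has the earlier label → 6 first.
8 is the only step now ready → 8.
Now 4 and 7 have their prerequisites met. 4 has the earlier label, so 4 next.
7 needed 8, now all done → 7.
Ready: 1 and 2. 1 has the earlier label → 1.
Ready: 2, 3 and 5. 2 has the earlier label → 2.
Now 3 and 5 have their prerequisites met. 3 has the earlier label, so 3 next.
That leaves 5 as the only ready step → 5.
9 is the only step now ready → 9.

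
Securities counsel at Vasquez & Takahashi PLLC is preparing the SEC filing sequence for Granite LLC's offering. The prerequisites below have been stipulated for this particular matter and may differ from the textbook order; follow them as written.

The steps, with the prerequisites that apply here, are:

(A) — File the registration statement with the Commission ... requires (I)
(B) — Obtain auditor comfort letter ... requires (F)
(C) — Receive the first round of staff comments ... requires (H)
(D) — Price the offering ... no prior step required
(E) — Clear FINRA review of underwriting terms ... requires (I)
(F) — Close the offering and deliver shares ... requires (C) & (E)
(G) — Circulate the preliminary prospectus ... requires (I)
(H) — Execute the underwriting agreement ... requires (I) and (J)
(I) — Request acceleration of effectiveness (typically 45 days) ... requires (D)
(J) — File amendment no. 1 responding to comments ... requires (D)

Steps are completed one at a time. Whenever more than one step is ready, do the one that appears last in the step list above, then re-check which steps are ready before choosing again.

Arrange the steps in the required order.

(D), (J), (I), (H), (G), (E), (C), (F), (B), (A)

(D) is the only step with nothing outstanding, so it goes first.
Now (J) and (I) have their prerequisites met. (J) is listed later, so (J) next.
(I) needed (D), now all done → (I).
Now (H), (G), (E) and (A) have their prerequisites met. (H) is listed later, so (H) next.
(C) now also ready, so the ready set is {(G), (E), (C), (A)}; (G) is listed later → (G).
(E), (C) and (A) are all available; (E) is listed later → (E).
(C) and (A) are both available; (C) is listed later → (C).
(F) now also ready, so the ready set is {(F), (A)}; (F) is listed later → (F).
Now (B) and (A) have their prerequisites met. (B) is listed later, so (B) next.
(A) is the only step now ready → (A).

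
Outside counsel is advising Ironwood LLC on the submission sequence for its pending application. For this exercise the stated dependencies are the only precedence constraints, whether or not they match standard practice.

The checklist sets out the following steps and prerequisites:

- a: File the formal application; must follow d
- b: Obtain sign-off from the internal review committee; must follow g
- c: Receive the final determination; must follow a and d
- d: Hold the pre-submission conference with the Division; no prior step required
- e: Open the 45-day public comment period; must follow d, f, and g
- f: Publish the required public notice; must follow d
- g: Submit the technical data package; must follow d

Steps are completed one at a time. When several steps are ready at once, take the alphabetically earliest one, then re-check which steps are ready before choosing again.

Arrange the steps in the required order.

d, a, c, f, g, b, e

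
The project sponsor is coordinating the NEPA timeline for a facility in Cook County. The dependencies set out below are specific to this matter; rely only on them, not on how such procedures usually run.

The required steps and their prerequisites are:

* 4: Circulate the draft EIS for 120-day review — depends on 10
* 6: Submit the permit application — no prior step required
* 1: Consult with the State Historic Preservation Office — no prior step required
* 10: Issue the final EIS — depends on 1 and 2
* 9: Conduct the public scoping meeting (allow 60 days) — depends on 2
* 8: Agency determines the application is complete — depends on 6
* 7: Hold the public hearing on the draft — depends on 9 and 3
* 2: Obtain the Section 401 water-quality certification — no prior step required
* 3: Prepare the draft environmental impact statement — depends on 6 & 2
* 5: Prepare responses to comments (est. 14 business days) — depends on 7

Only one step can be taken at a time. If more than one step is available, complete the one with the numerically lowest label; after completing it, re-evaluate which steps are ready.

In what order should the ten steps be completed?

1, 2 and 6 have no prerequisites; 1 has the earlier label, so 1 is first.
2 and 6 are both available; 2 has the earlier label → 2.
9 and 10 now also ready, so the ready set is {6, 9, 10}; 6 has the earlier label → 6.
3, 8, 9 and 10 are all available; 3 has the earlier label → 3.
Ready: 8, 9 and 10. 8 has the earlier label → 8.
9 and 10 are both available; 9 has the earlier label → 9.
7 now also ready, so the ready set is {7, 10}; 7 has the earlier label → 7.
5 now also ready, so the ready set is {5, 10}; 5 has the earlier label → 5.
That leaves 10 as the only ready step → 10.
4 needed 10, now all done → 4.

1, 2, 6, 3, 8, 9, 7, 5, 10, 4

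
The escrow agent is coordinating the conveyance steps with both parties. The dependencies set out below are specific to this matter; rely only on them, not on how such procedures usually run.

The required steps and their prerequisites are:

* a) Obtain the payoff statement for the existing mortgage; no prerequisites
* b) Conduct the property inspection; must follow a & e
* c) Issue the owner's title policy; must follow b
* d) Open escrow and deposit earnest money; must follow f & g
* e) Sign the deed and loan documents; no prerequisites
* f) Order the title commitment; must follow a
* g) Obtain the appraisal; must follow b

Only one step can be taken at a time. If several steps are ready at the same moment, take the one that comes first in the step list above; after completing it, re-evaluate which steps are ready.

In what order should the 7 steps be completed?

a e b c f g d

a and e have no prerequisites; a is listed earlier, so a is first.
e and f are both available; e is listed earlier → e.
b now also ready, so the ready set is {b, f}; b is listed earlier → b.
c and g now also ready, so the ready set is {c, f, g}; c is listed earlier → c.
f and g are both available; f is listed earlier → f.
g needed b, now all done → g.
d is the only step now ready → d.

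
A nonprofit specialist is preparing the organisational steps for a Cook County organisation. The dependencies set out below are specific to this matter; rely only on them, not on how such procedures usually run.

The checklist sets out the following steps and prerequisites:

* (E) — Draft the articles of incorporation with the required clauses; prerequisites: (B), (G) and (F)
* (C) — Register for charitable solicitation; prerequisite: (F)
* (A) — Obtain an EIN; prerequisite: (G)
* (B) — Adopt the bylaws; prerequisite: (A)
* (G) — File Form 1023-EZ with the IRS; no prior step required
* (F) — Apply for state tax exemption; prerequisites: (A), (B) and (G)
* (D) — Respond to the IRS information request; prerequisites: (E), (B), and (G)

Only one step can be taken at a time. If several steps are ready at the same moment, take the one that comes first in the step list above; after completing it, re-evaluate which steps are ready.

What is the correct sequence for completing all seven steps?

(G) has no prerequisites → (G) first.
(A) needed (G), now all done → (A).
That leaves (B) as the only ready step → (B).
(F) needed (A), (B) and (G), now all done → (F).
Now (E) and (C) have their prerequisites met. (E) is listed earlier, so (E) next.
(C) and (D) are both available; (C) is listed earlier → (C).
(D) is the only step now ready → (D).

(G), (A), (B), (F), (E), (C), (D)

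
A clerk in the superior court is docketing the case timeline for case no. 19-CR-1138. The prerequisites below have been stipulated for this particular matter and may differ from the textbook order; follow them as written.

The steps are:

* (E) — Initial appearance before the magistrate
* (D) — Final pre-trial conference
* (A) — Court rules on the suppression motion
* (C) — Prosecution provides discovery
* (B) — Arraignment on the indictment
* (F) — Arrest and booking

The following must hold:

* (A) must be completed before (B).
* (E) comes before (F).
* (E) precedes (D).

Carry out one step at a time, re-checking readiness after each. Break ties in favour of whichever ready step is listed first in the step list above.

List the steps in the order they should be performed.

(E), (D), (A), (C), (B), (F)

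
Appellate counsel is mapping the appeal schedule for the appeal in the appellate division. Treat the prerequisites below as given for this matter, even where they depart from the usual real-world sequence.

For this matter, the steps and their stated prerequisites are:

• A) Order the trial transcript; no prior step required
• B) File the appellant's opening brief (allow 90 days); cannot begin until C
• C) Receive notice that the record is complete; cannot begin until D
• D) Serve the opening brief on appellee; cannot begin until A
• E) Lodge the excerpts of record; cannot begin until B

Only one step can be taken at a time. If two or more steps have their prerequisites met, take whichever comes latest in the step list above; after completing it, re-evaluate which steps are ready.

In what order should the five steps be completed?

A, D, C, B, E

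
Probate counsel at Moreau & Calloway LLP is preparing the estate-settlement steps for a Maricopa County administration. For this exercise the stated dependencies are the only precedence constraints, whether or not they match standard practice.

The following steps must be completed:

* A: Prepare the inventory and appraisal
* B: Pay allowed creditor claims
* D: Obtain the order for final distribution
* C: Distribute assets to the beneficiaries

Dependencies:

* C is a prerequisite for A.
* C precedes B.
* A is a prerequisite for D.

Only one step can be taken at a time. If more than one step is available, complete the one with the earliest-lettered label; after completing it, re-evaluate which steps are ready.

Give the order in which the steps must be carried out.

C is the only step with nothing outstanding, so it goes first.
Now A and B have their prerequisites met. A has the earlier label, so A next.
D now also ready, so the ready set is {B, D}; B has the earlier label → B.
D needed A, now all done → D.

C → A → B → D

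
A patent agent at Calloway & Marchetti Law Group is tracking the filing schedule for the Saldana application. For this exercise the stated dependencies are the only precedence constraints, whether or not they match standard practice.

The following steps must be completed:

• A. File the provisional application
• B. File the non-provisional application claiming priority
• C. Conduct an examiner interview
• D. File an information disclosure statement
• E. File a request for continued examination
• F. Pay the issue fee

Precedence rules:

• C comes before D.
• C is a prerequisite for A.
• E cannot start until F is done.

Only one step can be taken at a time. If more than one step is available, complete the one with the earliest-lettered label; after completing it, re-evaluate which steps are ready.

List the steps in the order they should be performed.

B, C and F have no prerequisites; B has the earlier label, so B is first.
Now C and F have their prerequisites met. C has the earlier label, so C next.
A and D now also ready, so the ready set is {A, D, F}; A has the earlier label → A.
Ready: D and F. D has the earlier label → D.
Next only F has its prerequisites met → F.
Next only E has its prerequisites met → E.

B, C, A, D, F, E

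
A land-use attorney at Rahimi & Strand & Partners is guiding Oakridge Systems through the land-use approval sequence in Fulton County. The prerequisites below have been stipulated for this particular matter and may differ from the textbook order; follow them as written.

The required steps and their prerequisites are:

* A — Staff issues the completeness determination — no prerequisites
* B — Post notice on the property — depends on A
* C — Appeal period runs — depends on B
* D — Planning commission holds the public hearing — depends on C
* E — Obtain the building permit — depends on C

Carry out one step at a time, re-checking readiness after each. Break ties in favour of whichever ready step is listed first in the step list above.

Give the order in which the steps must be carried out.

A B C D E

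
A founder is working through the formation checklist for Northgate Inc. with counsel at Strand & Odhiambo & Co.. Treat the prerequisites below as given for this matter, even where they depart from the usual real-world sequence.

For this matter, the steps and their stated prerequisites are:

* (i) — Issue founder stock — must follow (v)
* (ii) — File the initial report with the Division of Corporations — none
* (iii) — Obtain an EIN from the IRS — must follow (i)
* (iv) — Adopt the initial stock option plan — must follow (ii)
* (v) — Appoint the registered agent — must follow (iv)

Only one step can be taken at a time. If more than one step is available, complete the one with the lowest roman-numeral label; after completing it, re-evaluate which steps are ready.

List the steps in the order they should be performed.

Only (ii) has no prerequisites, so it is first.
(iv) is the only step now ready → (iv).
(v) is the only step now ready → (v).
(i) is the only step now ready → (i).
(iii) needed (i), now all done → (iii).

(ii) → (iv) → (v) → (i) → (iii)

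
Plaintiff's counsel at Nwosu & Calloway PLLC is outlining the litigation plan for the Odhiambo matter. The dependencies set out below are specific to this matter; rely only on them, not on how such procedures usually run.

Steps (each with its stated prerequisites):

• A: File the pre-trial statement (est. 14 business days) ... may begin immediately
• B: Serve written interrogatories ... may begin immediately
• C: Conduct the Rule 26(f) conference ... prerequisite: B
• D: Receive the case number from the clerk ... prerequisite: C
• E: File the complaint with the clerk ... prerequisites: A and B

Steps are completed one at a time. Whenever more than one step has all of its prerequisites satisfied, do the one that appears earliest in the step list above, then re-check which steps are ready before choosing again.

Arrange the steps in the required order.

Nothing is required for A and B. A is listed earlier → A first.
That leaves B as the only ready step → B.
C and E are both available; C is listed earlier → C.
Ready: D and E. D is listed earlier → D.
That leaves E as the only ready step → E.

A, B, C, D, E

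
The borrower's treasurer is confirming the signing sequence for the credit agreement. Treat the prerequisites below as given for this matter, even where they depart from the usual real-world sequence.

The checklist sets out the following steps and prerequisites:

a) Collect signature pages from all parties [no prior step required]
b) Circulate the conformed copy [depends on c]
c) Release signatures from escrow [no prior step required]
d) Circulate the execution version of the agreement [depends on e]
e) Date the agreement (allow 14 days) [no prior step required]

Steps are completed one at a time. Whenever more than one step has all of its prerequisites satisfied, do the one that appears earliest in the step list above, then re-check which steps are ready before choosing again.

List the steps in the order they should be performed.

a, c and e have no prerequisites; a is listed earlier, so a is first.
Now c and e have their prerequisites met. c is listed earlier, so c next.
b and e are both available; b is listed earlier → b.
That leaves e as the only ready step → e.
That leaves d as the only ready step → d.

a c b e d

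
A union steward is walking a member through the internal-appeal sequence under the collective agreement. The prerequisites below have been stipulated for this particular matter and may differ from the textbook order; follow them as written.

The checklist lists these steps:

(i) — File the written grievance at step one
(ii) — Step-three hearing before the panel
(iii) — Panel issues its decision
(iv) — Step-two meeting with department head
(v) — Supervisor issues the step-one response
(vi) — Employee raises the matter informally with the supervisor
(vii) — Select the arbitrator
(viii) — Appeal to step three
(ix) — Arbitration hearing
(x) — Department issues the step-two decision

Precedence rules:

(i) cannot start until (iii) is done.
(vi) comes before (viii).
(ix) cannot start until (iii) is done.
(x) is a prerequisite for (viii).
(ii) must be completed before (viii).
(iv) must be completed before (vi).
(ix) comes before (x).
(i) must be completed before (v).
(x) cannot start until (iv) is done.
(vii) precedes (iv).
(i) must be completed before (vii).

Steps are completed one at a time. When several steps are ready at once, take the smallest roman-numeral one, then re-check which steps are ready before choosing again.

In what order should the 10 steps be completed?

(ii), (iii), (i), (v), (vii), (iv), (vi), (ix), (x), (viii)

Nothing is required for (ii) and (iii). (ii) has the earlier label → (ii) first.
(iii) is the only step now ready → (iii).
(i) and (ix) are both available; (i) has the earlier label → (i).
(v), (vii) and (ix) are all available; (v) has the earlier label → (v).
(vii) and (ix) are both available; (vii) has the earlier label → (vii).
Now (iv) and (ix) have their prerequisites met. (iv) has the earlier label, so (iv) next.
(vi) now also ready, so the ready set is {(vi), (ix)}; (vi) has the earlier label → (vi).
(ix) needed (iii), now all done → (ix).
(x) needed (iv) and (ix), now all done → (x).
That leaves (viii) as the only ready step → (viii).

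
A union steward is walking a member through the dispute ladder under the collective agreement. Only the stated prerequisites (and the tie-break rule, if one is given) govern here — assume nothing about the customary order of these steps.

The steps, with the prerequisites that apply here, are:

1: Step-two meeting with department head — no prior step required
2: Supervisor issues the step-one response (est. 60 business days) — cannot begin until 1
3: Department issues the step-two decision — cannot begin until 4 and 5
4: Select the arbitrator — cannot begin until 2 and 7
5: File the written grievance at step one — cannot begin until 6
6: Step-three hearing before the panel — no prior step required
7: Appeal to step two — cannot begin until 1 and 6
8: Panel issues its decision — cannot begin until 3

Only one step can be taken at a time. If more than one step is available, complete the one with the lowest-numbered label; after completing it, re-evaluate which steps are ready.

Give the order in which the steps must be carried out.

1, 2, 6, 5, 7, 4, 3, 8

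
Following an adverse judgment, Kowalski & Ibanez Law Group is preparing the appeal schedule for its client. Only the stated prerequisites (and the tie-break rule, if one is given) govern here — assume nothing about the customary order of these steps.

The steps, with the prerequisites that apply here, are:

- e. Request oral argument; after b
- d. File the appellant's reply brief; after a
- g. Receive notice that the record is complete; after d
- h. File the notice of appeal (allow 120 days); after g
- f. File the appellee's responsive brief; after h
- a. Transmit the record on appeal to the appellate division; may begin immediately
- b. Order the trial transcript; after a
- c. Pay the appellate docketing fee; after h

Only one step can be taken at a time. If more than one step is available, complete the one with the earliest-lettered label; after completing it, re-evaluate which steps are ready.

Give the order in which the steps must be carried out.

a b d e g h c f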